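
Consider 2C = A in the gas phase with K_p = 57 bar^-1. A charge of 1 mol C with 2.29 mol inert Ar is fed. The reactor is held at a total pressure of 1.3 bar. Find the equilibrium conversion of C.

Let X = conversion of C (basis 1 mol C); extent of reaction ξ = 0.5X.
Species balance: n_C = 1 − X; n_A = 0.5X; n_I = 2.29 (inert).
Summing: n_T = 3.29 − 0.5X.
y_i = n_i/n_T, p_i = y_i·P. K_p = p_A / (p_C^2).
Equating to 57 bar^-1 and solving on 0 < X < 1: X = 0.871.

X = 0.871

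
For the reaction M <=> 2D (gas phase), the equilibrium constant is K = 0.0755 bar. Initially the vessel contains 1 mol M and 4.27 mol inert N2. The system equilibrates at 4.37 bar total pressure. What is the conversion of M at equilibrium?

X = 0.142

Basis: 1 mol M initially; let X = conversion of M. Extent ξ = X.
Moles: n_M = 1 − X; n_D = 2X; n_I = 4.27 (inert).
Summing: n_T = 5.27 + X.
y_i = n_i/n_T, p_i = y_i·P. K = p_D^2 / (p_M).
Setting this equal to 0.0755 bar and taking the physical root (0 < X < 1) gives X = 0.142.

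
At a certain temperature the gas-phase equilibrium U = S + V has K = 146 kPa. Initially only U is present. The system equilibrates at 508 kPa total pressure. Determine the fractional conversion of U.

X = 0.472

Basis: 1 mol U initially; let X = conversion of U. Extent ξ = X.
At extent ξ: n_U = 1 − X; n_S = X; n_V = X.
Summing: n_T = 1 + X.
Mole fractions y_i = n_i/n_T; K = p_S p_V / (p_U) with p_i = y_i·P.
Substituting and setting equal to 146 kPa gives a polynomial in X; the root in (0,1) is X = 0.472.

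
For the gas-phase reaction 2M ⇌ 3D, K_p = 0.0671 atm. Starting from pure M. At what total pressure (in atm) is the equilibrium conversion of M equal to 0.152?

Basis: 1 mol M initially; let X = conversion of M. Extent ξ = 0.5X.
Mole table: n_M = 1 − X; n_D = 1.5X.
n_T = Σnᵢ = 1 + 0.5X.
K_p = p_D^3 / (p_M^2) with p_i = (n_i/n_T)·P.
At X = 0.152: the mole-fraction product g(X) = Π y_i^ν_i = 0.01532. Since K_p = g(X)·P^{1}, P = (K_p/g)^(1/1) = (0.0671/0.01532)^(1/1) = 4.38 atm.

P = 4.38 atm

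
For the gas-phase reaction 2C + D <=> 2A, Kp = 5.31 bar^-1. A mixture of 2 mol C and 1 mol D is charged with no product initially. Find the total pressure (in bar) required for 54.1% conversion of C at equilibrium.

P = 1.4 bar

Let X = conversion of C (basis 2 mol C); extent of reaction ξ = X.
Species balance: n_C = 2 − 2X; n_D = 1 − X; n_A = 2X.
Total moles n_T = 3 − X.
Kp = p_A^2 / (p_C^2 p_D) with p_i = (n_i/n_T)·P.
At X = 0.541: the mole-fraction product g(X) = Π y_i^ν_i = 7.442. Since Kp = g(X)·P^{-1}, P = (g/Kp)^(1/1) = (7.442/5.31)^(1/1) = 1.4 bar.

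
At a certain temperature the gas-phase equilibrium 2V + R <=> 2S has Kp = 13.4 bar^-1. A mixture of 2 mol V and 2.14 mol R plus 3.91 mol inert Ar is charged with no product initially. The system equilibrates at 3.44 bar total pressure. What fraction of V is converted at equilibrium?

Basis: 2 mol V initially; let X = conversion of V. Extent ξ = X.
At extent ξ: n_V = 2 − 2X; n_R = 2.14 − X; n_S = 2X; n_I = 3.91 (inert).
n_T = Σnᵢ = 8.05 − X.
With p_i = (n_i/n_T)P, Kp = p_S^2 / (p_V^2 p_R).
Setting this equal to 13.4 bar^-1 and taking the physical root (0 < X < 1) gives X = 0.748.

X = 0.748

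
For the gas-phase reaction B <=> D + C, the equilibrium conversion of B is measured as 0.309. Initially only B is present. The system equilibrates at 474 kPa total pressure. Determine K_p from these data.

Take 1 mol B as basis and let X be its fractional conversion, so ξ = X.
At extent ξ: n_B = 1 − X; n_D = X; n_C = X.
Total moles n_T = 1 + X.
At X = 0.309: n_B = 0.691, n_D = 0.309, n_C = 0.309, n_T = 1.31.
p_i = (n_i/n_T)·P. K_p = p_D p_C / (p_B) = 50 kPa.

K_p = 50 kPa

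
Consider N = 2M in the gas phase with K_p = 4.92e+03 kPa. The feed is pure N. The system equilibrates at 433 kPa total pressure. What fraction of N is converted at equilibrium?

Let X = conversion of N (basis 1 mol N); extent of reaction ξ = X.
Species balance: n_N = 1 − X; n_M = 2X.
n_T = Σnᵢ = 1 + X.
y_i = n_i/n_T, p_i = y_i·P. K_p = p_M^2 / (p_N).
Equating to 4.92e+03 kPa and solving on 0 < X < 1: X = 0.860.

X = 0.860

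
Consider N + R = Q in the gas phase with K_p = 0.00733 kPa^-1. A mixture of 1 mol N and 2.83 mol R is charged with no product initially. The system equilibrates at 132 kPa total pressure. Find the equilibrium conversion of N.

X = 0.407

Let X = conversion of N (basis 1 mol N); extent of reaction ξ = X.
At extent ξ: n_N = 1 − X; n_R = 2.83 − X; n_Q = X.
n_T = Σnᵢ = 3.83 − X.
y_i = n_i/n_T, p_i = y_i·P. K_p = p_Q / (p_N p_R).
Setting this equal to 0.00733 kPa^-1 and taking the physical root (0 < X < 1) gives X = 0.407.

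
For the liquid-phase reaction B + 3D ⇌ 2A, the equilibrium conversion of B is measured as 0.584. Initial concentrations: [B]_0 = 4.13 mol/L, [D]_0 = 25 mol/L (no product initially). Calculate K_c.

Let X = conversion of B.
Concentrations: [B] = 4.13 − 4.13X; [D] = 25 − 12.4X; [A] = 8.26X.
At X = 0.584: [B] = 1.72, [D] = 17.8, [A] = 4.82.
K_c = [A]^2 / ([B] [D]^3) = 0.00242 (mol/L)^-2.

K_c = 0.00242 (mol/L)^-2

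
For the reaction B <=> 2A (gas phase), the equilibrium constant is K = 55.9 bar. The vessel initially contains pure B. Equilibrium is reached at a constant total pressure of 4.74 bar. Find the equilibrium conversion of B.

X = 0.864

Basis: 1 mol B initially; let X = conversion of B. Extent ξ = X.
Moles: n_B = 1 − X; n_A = 2X.
Total moles n_T = 1 + X.
Mole fractions y_i = n_i/n_T; K = p_A^2 / (p_B) with p_i = y_i·P.
Equating to 55.9 bar and solving on 0 < X < 1: X = 0.864.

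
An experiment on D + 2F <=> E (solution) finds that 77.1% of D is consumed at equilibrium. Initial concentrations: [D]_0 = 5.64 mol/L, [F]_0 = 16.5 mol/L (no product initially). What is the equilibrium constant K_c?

Let X = conversion of D.
Concentrations: [D] = 5.64 − 5.64X; [F] = 16.5 − 11.3X; [E] = 5.64X.
At X = 0.771: [D] = 1.29, [F] = 7.8, [E] = 4.35.
K_c = [E] / ([D] [F]^2) = 0.0553 (mol/L)^-2.

K_c = 0.0553 (mol/L)^-2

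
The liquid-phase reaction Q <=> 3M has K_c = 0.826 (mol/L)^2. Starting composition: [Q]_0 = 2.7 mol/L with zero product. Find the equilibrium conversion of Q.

X = 0.153

Let X = conversion of Q; extent ξ = 2.7·X mol/L.
Concentrations: [Q] = 2.7 − 2.7X; [M] = 8.1X.
K_c = [M]^3 / ([Q]).
Equating to 0.826 (mol/L)^2: the physical root is X = 0.153.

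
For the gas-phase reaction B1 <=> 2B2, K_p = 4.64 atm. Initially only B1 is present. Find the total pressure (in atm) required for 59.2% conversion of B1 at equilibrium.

P = 2.15 atm

Let X = conversion of B1 (basis 1 mol B1); extent of reaction ξ = X.
Moles: n_B1 = 1 − X; n_B2 = 2X.
Total moles n_T = 1 + X.
K_p = p_B2^2 / (p_B1) with p_i = (n_i/n_T)·P.
At X = 0.592: the mole-fraction product g(X) = Π y_i^ν_i = 2.158. Since K_p = g(X)·P^{1}, P = (K_p/g)^(1/1) = (4.64/2.158)^(1/1) = 2.15 atm.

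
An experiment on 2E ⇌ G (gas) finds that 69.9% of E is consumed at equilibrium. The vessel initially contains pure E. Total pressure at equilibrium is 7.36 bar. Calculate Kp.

Kp = 0.341 bar^-1

Take 1 mol E as basis and let X be its fractional conversion, so ξ = 0.5X.
Mole table: n_E = 1 − X; n_G = 0.5X.
Total moles n_T = 1 − 0.5X.
At X = 0.699: n_E = 0.301, n_G = 0.349, n_T = 0.651.
p_i = (n_i/n_T)·P. Kp = p_G / (p_E^2) = 0.341 bar^-1.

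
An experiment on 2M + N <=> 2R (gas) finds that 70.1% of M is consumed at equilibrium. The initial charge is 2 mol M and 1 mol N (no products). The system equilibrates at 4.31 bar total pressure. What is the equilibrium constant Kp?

Kp = 9.81 bar^-1

Basis: 2 mol M initially; let X = conversion of M. Extent ξ = X.
At extent ξ: n_M = 2 − 2X; n_N = 1 − X; n_R = 2X.
Summing: n_T = 3 − X.
At X = 0.701: n_M = 0.598, n_N = 0.299, n_R = 1.4, n_T = 2.3.
p_i = (n_i/n_T)·P. Kp = p_R^2 / (p_M^2 p_N) = 9.81 bar^-1.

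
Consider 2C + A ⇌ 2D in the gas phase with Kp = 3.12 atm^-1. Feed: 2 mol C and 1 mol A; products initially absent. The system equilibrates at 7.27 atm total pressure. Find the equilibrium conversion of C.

X = 0.648

Take 2 mol C as basis and let X be its fractional conversion, so ξ = X.
Mole table: n_C = 2 − 2X; n_A = 1 − X; n_D = 2X.
n_T = Σnᵢ = 3 − X.
With p_i = (n_i/n_T)P, Kp = p_D^2 / (p_C^2 p_A).
Setting this equal to 3.12 atm^-1 and taking the physical root (0 < X < 1) gives X = 0.648.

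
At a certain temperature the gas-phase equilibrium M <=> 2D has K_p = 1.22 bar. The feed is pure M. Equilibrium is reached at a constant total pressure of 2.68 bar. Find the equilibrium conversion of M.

Basis: 1 mol M initially; let X = conversion of M. Extent ξ = X.
Mole table: n_M = 1 − X; n_D = 2X.
Summing: n_T = 1 + X.
Mole fractions y_i = n_i/n_T; K_p = p_D^2 / (p_M) with p_i = y_i·P.
Equating to 1.22 bar and solving on 0 < X < 1: X = 0.320.

X = 0.320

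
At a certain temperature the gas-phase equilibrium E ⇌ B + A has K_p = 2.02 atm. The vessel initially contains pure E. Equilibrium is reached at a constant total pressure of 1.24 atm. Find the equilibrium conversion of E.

X = 0.787

Take 1 mol E as basis and let X be its fractional conversion, so ξ = X.
Mole table: n_E = 1 − X; n_B = X; n_A = X.
Summing: n_T = 1 + X.
Mole fractions y_i = n_i/n_T; K_p = p_B p_A / (p_E) with p_i = y_i·P.
This yields a degree-2 equation in X; solving on (0,1), X = 0.787.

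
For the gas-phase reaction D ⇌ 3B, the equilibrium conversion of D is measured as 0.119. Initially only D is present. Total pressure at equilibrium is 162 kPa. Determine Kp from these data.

Let X = conversion of D (basis 1 mol D); extent of reaction ξ = X.
Species balance: n_D = 1 − X; n_B = 3X.
Total moles n_T = 1 + 2X.
At X = 0.119: n_D = 0.881, n_B = 0.357, n_T = 1.24.
p_i = (n_i/n_T)·P. Kp = p_B^3 / (p_D) = 884 kPa^2.

Kp = 884 kPa^2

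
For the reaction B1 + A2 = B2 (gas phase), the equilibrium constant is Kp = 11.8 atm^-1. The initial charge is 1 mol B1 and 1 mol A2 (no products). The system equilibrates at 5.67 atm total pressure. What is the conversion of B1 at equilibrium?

Basis: 1 mol B1 initially; let X = conversion of B1. Extent ξ = X.
Moles: n_B1 = 1 − X; n_A2 = 1 − X; n_B2 = X.
Summing: n_T = 2 − X.
y_i = n_i/n_T, p_i = y_i·P. Kp = p_B2 / (p_B1 p_A2).
Setting this equal to 11.8 atm^-1 and taking the physical root (0 < X < 1) gives X = 0.879.

X = 0.879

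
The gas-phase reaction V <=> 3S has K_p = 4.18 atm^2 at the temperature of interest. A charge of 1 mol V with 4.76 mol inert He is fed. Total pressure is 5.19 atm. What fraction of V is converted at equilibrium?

Let X = conversion of V (basis 1 mol V); extent of reaction ξ = X.
At extent ξ: n_V = 1 − X; n_S = 3X; n_I = 4.76 (inert).
Summing: n_T = 5.76 + 2X.
Mole fractions y_i = n_i/n_T; K_p = p_S^3 / (p_V) with p_i = y_i·P.
Setting this equal to 4.18 atm^2 and taking the physical root (0 < X < 1) gives X = 0.507.

X = 0.507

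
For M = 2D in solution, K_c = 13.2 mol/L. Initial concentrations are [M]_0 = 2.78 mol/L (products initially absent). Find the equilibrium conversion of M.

X = 0.647

Let X = conversion of M; extent ξ = 2.78·X mol/L.
Concentrations: [M] = 2.78 − 2.78X; [D] = 5.56X.
K_c = [D]^2 / ([M]).
Equating to 13.2 mol/L: the physical root is X = 0.647.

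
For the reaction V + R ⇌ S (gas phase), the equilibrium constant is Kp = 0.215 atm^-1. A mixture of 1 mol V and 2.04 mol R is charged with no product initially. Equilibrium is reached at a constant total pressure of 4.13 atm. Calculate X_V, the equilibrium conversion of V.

X = 0.358

Take 1 mol V as basis and let X be its fractional conversion, so ξ = X.
Mole table: n_V = 1 − X; n_R = 2.04 − X; n_S = X.
Total moles n_T = 3.04 − X.
With p_i = (n_i/n_T)P, Kp = p_S / (p_V p_R).
Equating to 0.215 atm^-1 and solving on 0 < X < 1: X = 0.358.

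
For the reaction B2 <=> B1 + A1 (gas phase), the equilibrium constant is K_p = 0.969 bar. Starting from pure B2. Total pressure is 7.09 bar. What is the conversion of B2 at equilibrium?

X = 0.347

Let X = conversion of B2 (basis 1 mol B2); extent of reaction ξ = X.
Mole table: n_B2 = 1 − X; n_B1 = X; n_A1 = X.
Total moles n_T = 1 + X.
y_i = n_i/n_T, p_i = y_i·P. K_p = p_B1 p_A1 / (p_B2).
This yields a degree-2 equation in X; solving on (0,1), X = 0.347.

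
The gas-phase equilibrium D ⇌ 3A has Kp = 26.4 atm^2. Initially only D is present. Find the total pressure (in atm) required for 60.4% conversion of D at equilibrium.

P = 2.93 atm

Let X = conversion of D (basis 1 mol D); extent of reaction ξ = X.
Moles: n_D = 1 − X; n_A = 3X.
Total moles n_T = 1 + 2X.
Kp = p_A^3 / (p_D) with p_i = (n_i/n_T)·P.
At X = 0.604: the mole-fraction product g(X) = Π y_i^ν_i = 3.082. Since Kp = g(X)·P^{2}, P = (Kp/g)^(1/2) = (26.4/3.082)^(1/2) = 2.93 atm.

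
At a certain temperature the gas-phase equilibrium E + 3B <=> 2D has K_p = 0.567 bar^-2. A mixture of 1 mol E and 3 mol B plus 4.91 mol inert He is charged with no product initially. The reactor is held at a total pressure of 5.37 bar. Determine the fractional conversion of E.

X = 0.427

Take 1 mol E as basis and let X be its fractional conversion, so ξ = X.
Species balance: n_E = 1 − X; n_B = 3 − 3X; n_D = 2X; n_I = 4.91 (inert).
Summing: n_T = 8.91 − 2X.
Mole fractions y_i = n_i/n_T; K_p = p_D^2 / (p_E p_B^3) with p_i = y_i·P.
Setting this equal to 0.567 bar^-2 and taking the physical root (0 < X < 1) gives X = 0.427.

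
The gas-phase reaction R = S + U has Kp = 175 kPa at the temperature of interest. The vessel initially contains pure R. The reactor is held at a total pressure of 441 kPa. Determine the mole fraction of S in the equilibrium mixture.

y_S = 0.348

Basis: 1 mol R initially; let X = conversion of R. Extent ξ = X.
At extent ξ: n_R = 1 − X; n_S = X; n_U = X.
Summing: n_T = 1 + X.
y_i = n_i/n_T, p_i = y_i·P. Kp = p_S p_U / (p_R).
Setting this equal to 175 kPa and taking the physical root (0 < X < 1) gives X = 0.533.
Then n_S = 0.533, n_T = 1.53, so y_S = 0.348.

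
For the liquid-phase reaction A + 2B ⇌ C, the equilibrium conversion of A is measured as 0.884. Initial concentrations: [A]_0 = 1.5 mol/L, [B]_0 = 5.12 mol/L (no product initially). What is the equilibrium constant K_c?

Let X = conversion of A.
Concentrations: [A] = 1.5 − 1.5X; [B] = 5.12 − 3X; [C] = 1.5X.
At X = 0.884: [A] = 0.174, [B] = 2.47, [C] = 1.33.
K_c = [C] / ([A] [B]^2) = 1.25 (mol/L)^-2.

K_c = 1.25 (mol/L)^-2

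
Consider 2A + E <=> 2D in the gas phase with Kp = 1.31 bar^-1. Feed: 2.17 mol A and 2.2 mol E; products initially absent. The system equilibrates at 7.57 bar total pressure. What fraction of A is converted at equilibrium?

X = 0.667

Basis: 2.17 mol A initially; let X = conversion of A. Extent ξ = 1.08X.
Mole table: n_A = 2.17 − 2.17X; n_E = 2.2 − 1.08X; n_D = 2.17X.
Total moles n_T = 4.37 − 1.08X.
With p_i = (n_i/n_T)P, Kp = p_D^2 / (p_A^2 p_E).
Equating to 1.31 bar^-1 and solving on 0 < X < 1: X = 0.667.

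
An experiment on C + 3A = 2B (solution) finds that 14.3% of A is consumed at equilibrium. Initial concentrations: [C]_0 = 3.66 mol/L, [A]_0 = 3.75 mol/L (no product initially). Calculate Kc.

Let X = conversion of A.
Concentrations: [C] = 3.66 − 1.25X; [A] = 3.75 − 3.75X; [B] = 2.5X.
At X = 0.143: [C] = 3.48, [A] = 3.21, [B] = 0.357.
Kc = [B]^2 / ([C] [A]^3) = 0.00111 (mol/L)^-2.

Kc = 0.00111 (mol/L)^-2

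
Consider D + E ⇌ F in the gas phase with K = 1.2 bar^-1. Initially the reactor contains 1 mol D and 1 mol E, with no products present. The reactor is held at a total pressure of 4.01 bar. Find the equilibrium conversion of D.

X = 0.585

Let X = conversion of D (basis 1 mol D); extent of reaction ξ = X.
Moles: n_D = 1 − X; n_E = 1 − X; n_F = X.
Summing: n_T = 2 − X.
y_i = n_i/n_T, p_i = y_i·P. K = p_F / (p_D p_E).
Setting this equal to 1.2 bar^-1 and taking the physical root (0 < X < 1) gives X = 0.585.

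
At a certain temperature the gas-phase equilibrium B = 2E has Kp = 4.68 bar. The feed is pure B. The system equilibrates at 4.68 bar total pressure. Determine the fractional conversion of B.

X = 0.447

Take 1 mol B as basis and let X be its fractional conversion, so ξ = X.
Moles: n_B = 1 − X; n_E = 2X.
n_T = Σnᵢ = 1 + X.
Mole fractions y_i = n_i/n_T; Kp = p_E^2 / (p_B) with p_i = y_i·P.
Setting this equal to 4.68 bar and taking the physical root (0 < X < 1) gives X = 0.447.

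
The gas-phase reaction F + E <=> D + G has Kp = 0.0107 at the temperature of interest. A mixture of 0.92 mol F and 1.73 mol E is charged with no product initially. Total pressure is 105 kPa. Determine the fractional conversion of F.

X = 0.128

Basis: 0.92 mol F initially; let X = conversion of F. Extent ξ = 0.92X.
Species balance: n_F = 0.92 − 0.92X; n_E = 1.73 − 0.92X; n_D = 0.92X; n_G = 0.92X.
Since Δν = 0, n_T = 2.65 throughout.
Mole fractions y_i = n_i/n_T; Kp = p_D p_G / (p_F p_E) with p_i = y_i·P.
Setting this equal to 0.0107 and taking the physical root (0 < X < 1) gives X = 0.128.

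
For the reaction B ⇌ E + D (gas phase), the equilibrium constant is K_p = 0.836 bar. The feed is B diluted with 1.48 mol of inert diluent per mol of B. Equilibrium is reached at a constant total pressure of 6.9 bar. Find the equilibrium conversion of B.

Basis: 1 mol B initially; let X = conversion of B. Extent ξ = X.
At extent ξ: n_B = 1 − X; n_E = X; n_D = X; n_I = 1.48 (inert).
Summing: n_T = 2.48 + X.
With p_i = (n_i/n_T)P, K_p = p_E p_D / (p_B).
Equating to 0.836 bar and solving on 0 < X < 1: X = 0.444.

X = 0.444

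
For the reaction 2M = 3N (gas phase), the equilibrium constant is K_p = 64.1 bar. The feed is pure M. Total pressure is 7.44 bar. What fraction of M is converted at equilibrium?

Let X = conversion of M (basis 1 mol M); extent of reaction ξ = 0.5X.
Species balance: n_M = 1 − X; n_N = 1.5X.
Total moles n_T = 1 + 0.5X.
y_i = n_i/n_T, p_i = y_i·P. K_p = p_N^3 / (p_M^2).
Equating to 64.1 bar and solving on 0 < X < 1: X = 0.690.

X = 0.690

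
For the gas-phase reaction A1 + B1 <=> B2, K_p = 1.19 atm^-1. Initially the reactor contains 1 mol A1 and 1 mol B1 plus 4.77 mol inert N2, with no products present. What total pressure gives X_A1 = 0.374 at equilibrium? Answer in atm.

Let X = conversion of A1 (basis 1 mol A1); extent of reaction ξ = X.
Species balance: n_A1 = 1 − X; n_B1 = 1 − X; n_B2 = X; n_I = 4.77 (inert).
n_T = Σnᵢ = 6.77 − X.
K_p = p_B2 / (p_A1 p_B1) with p_i = (n_i/n_T)·P.
At X = 0.374: the mole-fraction product g(X) = Π y_i^ν_i = 6.104. Since K_p = g(X)·P^{-1}, P = (g/K_p)^(1/1) = (6.104/1.19)^(1/1) = 5.13 atm.

P = 5.13 atm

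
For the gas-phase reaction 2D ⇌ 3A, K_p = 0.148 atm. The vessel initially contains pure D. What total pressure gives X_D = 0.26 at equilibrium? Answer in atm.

P = 1.54 atm

Let X = conversion of D (basis 1 mol D); extent of reaction ξ = 0.5X.
Species balance: n_D = 1 − X; n_A = 1.5X.
Summing: n_T = 1 + 0.5X.
K_p = p_A^3 / (p_D^2) with p_i = (n_i/n_T)·P.
At X = 0.26: the mole-fraction product g(X) = Π y_i^ν_i = 0.09586. Since K_p = g(X)·P^{1}, P = (K_p/g)^(1/1) = (0.148/0.09586)^(1/1) = 1.54 atm.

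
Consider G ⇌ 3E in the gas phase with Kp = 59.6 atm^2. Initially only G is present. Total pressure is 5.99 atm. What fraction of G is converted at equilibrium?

X = 0.497

Basis: 1 mol G initially; let X = conversion of G. Extent ξ = X.
Moles: n_G = 1 − X; n_E = 3X.
Summing: n_T = 1 + 2X.
Mole fractions y_i = n_i/n_T; Kp = p_E^3 / (p_G) with p_i = y_i·P.
Setting this equal to 59.6 atm^2 and taking the physical root (0 < X < 1) gives X = 0.497.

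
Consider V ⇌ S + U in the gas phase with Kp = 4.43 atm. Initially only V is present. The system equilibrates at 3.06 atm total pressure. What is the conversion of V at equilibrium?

Take 1 mol V as basis and let X be its fractional conversion, so ξ = X.
Moles: n_V = 1 − X; n_S = X; n_U = X.
Total moles n_T = 1 + X.
Mole fractions y_i = n_i/n_T; Kp = p_S p_U / (p_V) with p_i = y_i·P.
Equating to 4.43 atm and solving on 0 < X < 1: X = 0.769.

X = 0.769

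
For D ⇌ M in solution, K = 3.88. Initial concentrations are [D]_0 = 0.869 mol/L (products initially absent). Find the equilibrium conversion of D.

Let X = conversion of D; extent ξ = 0.869·X mol/L.
Concentrations: [D] = 0.869 − 0.869X; [M] = 0.869X.
K = [M] / ([D]).
Setting equal to 3.88 and solving for X on (0,1) gives X = 0.795.

X = 0.795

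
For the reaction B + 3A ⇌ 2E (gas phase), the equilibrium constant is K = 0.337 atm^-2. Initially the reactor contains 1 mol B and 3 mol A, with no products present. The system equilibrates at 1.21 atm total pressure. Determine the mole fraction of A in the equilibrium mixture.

Take 1 mol B as basis and let X be its fractional conversion, so ξ = X.
Species balance: n_B = 1 − X; n_A = 3 − 3X; n_E = 2X.
Total moles n_T = 4 − 2X.
Mole fractions y_i = n_i/n_T; K = p_E^2 / (p_B p_A^3) with p_i = y_i·P.
Substituting and setting equal to 0.337 atm^-2 gives a polynomial in X; the root in (0,1) is X = 0.277.
Then n_A = 2.17, n_T = 3.45, so y_A = 0.629.

y_A = 0.629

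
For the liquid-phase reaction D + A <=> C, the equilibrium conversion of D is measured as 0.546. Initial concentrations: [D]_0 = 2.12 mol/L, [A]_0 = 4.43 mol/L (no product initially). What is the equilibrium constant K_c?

K_c = 0.368 L/mol

Let X = conversion of D.
Concentrations: [D] = 2.12 − 2.12X; [A] = 4.43 − 2.12X; [C] = 2.12X.
At X = 0.546: [D] = 0.962, [A] = 3.27, [C] = 1.16.
K_c = [C] / ([D] [A]) = 0.368 L/mol.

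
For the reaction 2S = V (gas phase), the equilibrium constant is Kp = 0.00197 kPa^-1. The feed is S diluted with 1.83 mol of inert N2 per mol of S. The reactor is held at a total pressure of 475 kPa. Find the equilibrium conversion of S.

X = 0.322

Let X = conversion of S (basis 1 mol S); extent of reaction ξ = 0.5X.
At extent ξ: n_S = 1 − X; n_V = 0.5X; n_I = 1.83 (inert).
n_T = Σnᵢ = 2.83 − 0.5X.
Mole fractions y_i = n_i/n_T; Kp = p_V / (p_S^2) with p_i = y_i·P.
Equating to 0.00197 kPa^-1 and solving on 0 < X < 1: X = 0.322.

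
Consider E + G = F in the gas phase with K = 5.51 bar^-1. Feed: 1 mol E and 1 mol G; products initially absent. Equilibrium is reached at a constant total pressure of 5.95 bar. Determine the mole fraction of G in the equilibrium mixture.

y_G = 0.147

Let X = conversion of E (basis 1 mol E); extent of reaction ξ = X.
Species balance: n_E = 1 − X; n_G = 1 − X; n_F = X.
Summing: n_T = 2 − X.
y_i = n_i/n_T, p_i = y_i·P. K = p_F / (p_E p_G).
Substituting and setting equal to 5.51 bar^-1 gives a polynomial in X; the root in (0,1) is X = 0.828.
Then n_G = 0.172, n_T = 1.17, so y_G = 0.147.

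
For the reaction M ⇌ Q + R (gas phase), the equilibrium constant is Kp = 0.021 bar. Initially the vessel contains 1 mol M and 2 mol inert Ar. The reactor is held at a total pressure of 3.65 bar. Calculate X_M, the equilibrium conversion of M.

X = 0.125

Basis: 1 mol M initially; let X = conversion of M. Extent ξ = X.
Mole table: n_M = 1 − X; n_Q = X; n_R = X; n_I = 2 (inert).
n_T = Σnᵢ = 3 + X.
Mole fractions y_i = n_i/n_T; Kp = p_Q p_R / (p_M) with p_i = y_i·P.
This yields a degree-2 equation in X; solving on (0,1), X = 0.125.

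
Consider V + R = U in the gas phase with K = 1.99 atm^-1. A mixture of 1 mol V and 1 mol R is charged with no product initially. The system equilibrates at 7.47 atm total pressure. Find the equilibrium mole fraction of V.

Basis: 1 mol V initially; let X = conversion of V. Extent ξ = X.
Moles: n_V = 1 − X; n_R = 1 − X; n_U = X.
n_T = Σnᵢ = 2 − X.
Mole fractions y_i = n_i/n_T; K = p_U / (p_V p_R) with p_i = y_i·P.
Substituting and setting equal to 1.99 atm^-1 gives a polynomial in X; the root in (0,1) is X = 0.749.
Then n_V = 0.251, n_T = 1.25, so y_V = 0.201.

y_V = 0.201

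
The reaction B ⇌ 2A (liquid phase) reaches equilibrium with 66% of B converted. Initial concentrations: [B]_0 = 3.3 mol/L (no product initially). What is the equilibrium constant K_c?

Let X = conversion of B.
Concentrations: [B] = 3.3 − 3.3X; [A] = 6.6X.
At X = 0.66: [B] = 1.12, [A] = 4.36.
K_c = [A]^2 / ([B]) = 16.9 mol/L.

K_c = 16.9 mol/L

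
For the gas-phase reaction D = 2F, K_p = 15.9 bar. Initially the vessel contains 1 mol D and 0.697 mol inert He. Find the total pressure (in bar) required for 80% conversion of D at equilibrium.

P = 3.1 bar

Basis: 1 mol D initially; let X = conversion of D. Extent ξ = X.
At extent ξ: n_D = 1 − X; n_F = 2X; n_I = 0.697 (inert).
Summing: n_T = 1.7 + X.
K_p = p_F^2 / (p_D) with p_i = (n_i/n_T)·P.
At X = 0.8: the mole-fraction product g(X) = Π y_i^ν_i = 5.126. Since K_p = g(X)·P^{1}, P = (K_p/g)^(1/1) = (15.9/5.126)^(1/1) = 3.1 bar.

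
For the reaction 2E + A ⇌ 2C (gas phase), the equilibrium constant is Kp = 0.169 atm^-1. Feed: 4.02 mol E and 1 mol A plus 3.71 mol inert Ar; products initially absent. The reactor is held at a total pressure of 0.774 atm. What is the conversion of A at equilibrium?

Take 1 mol A as basis and let X be its fractional conversion, so ξ = X.
Mole table: n_E = 4.02 − 2X; n_A = 1 − X; n_C = 2X; n_I = 3.71 (inert).
Total moles n_T = 8.73 − X.
Mole fractions y_i = n_i/n_T; Kp = p_C^2 / (p_E^2 p_A) with p_i = y_i·P.
Setting this equal to 0.169 atm^-1 and taking the physical root (0 < X < 1) gives X = 0.200.

X = 0.200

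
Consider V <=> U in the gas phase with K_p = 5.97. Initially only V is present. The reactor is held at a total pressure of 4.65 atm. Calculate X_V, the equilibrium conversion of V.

Let X = conversion of V (basis 1 mol V); extent of reaction ξ = X.
Mole table: n_V = 1 − X; n_U = X.
Total moles n_T = 1 (Δν = 0, constant).
y_i = n_i/n_T, p_i = y_i·P. K_p = p_U / (p_V).
Equating to 5.97 and solving on 0 < X < 1: X = 0.857.

X = 0.857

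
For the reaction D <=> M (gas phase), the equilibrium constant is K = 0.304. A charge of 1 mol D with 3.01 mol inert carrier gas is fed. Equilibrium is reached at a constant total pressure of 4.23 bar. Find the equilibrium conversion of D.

Basis: 1 mol D initially; let X = conversion of D. Extent ξ = X.
Mole table: n_D = 1 − X; n_M = X; n_I = 3.01 (inert).
Since Δν = 0, n_T = 4.01 throughout.
y_i = n_i/n_T, p_i = y_i·P. K = p_M / (p_D).
This yields a degree-1 equation in X; solving on (0,1), X = 0.233.

X = 0.233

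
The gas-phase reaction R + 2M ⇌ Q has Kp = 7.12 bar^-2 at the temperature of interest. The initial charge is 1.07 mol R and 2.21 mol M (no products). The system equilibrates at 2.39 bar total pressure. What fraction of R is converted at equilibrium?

Let X = conversion of R (basis 1.07 mol R); extent of reaction ξ = 1.07X.
Species balance: n_R = 1.07 − 1.07X; n_M = 2.21 − 2.14X; n_Q = 1.07X.
Summing: n_T = 3.28 − 2.14X.
With p_i = (n_i/n_T)P, Kp = p_Q / (p_R p_M^2).
Equating to 7.12 bar^-2 and solving on 0 < X < 1: X = 0.802.

X = 0.802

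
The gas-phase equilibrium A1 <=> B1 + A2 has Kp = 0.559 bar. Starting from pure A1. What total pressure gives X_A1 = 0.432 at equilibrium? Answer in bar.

P = 2.44 bar

Take 1 mol A1 as basis and let X be its fractional conversion, so ξ = X.
At extent ξ: n_A1 = 1 − X; n_B1 = X; n_A2 = X.
Total moles n_T = 1 + X.
Kp = p_B1 p_A2 / (p_A1) with p_i = (n_i/n_T)·P.
At X = 0.432: the mole-fraction product g(X) = Π y_i^ν_i = 0.2294. Since Kp = g(X)·P^{1}, P = (Kp/g)^(1/1) = (0.559/0.2294)^(1/1) = 2.44 bar.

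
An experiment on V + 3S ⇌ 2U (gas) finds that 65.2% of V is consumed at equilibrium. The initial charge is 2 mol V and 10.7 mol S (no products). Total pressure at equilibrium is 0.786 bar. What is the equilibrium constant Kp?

Kp = 5.15 bar^-2

Basis: 2 mol V initially; let X = conversion of V. Extent ξ = 2X.
At extent ξ: n_V = 2 − 2X; n_S = 10.7 − 6X; n_U = 4X.
Total moles n_T = 12.7 − 4X.
At X = 0.652: n_V = 0.696, n_S = 6.79, n_U = 2.61, n_T = 10.1.
p_i = (n_i/n_T)·P. Kp = p_U^2 / (p_V p_S^3) = 5.15 bar^-2.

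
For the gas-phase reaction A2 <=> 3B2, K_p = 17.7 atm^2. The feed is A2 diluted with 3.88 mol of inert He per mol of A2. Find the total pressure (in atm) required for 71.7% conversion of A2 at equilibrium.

Take 1 mol A2 as basis and let X be its fractional conversion, so ξ = X.
At extent ξ: n_A2 = 1 − X; n_B2 = 3X; n_I = 3.88 (inert).
n_T = Σnᵢ = 4.88 + 2X.
K_p = p_B2^3 / (p_A2) with p_i = (n_i/n_T)·P.
At X = 0.717: the mole-fraction product g(X) = Π y_i^ν_i = 0.8821. Since K_p = g(X)·P^{2}, P = (K_p/g)^(1/2) = (17.7/0.8821)^(1/2) = 4.48 atm.

P = 4.48 atm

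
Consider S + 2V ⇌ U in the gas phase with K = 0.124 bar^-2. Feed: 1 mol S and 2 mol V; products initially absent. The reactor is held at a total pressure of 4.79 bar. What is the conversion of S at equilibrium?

Basis: 1 mol S initially; let X = conversion of S. Extent ξ = X.
Species balance: n_S = 1 − X; n_V = 2 − 2X; n_U = X.
Summing: n_T = 3 − 2X.
With p_i = (n_i/n_T)P, K = p_U / (p_S p_V^2).
Equating to 0.124 bar^-2 and solving on 0 < X < 1: X = 0.442.

X = 0.442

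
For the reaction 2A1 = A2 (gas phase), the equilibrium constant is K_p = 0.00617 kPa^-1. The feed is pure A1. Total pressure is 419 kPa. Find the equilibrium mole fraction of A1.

Let X = conversion of A1 (basis 1 mol A1); extent of reaction ξ = 0.5X.
Moles: n_A1 = 1 − X; n_A2 = 0.5X.
n_T = Σnᵢ = 1 − 0.5X.
With p_i = (n_i/n_T)P, K_p = p_A2 / (p_A1^2).
Equating to 0.00617 kPa^-1 and solving on 0 < X < 1: X = 0.703.
Then n_A1 = 0.297, n_T = 0.648, so y_A1 = 0.458.

y_A1 = 0.458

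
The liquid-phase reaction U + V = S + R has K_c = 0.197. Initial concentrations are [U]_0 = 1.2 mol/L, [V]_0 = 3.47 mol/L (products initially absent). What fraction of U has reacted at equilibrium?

X = 0.491

Let X = conversion of U; extent ξ = 1.2·X mol/L.
Concentrations: [U] = 1.2 − 1.2X; [V] = 3.47 − 1.2X; [S] = 1.2X; [R] = 1.2X.
K_c = [S] [R] / ([U] [V]).
This equals 0.197 at X = 0.491 (the root in 0 < X < 1).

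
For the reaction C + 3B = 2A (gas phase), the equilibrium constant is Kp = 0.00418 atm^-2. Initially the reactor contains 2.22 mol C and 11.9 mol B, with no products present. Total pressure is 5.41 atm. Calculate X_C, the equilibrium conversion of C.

Let X = conversion of C (basis 2.22 mol C); extent of reaction ξ = 2.22X.
At extent ξ: n_C = 2.22 − 2.22X; n_B = 11.9 − 6.66X; n_A = 4.44X.
Summing: n_T = 14.1 − 4.44X.
y_i = n_i/n_T, p_i = y_i·P. Kp = p_A^2 / (p_C p_B^3).
Setting this equal to 0.00418 atm^-2 and taking the physical root (0 < X < 1) gives X = 0.254.

X = 0.254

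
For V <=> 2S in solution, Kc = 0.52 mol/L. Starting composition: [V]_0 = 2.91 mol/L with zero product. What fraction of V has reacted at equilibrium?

X = 0.190

Let X = conversion of V; extent ξ = 2.91·X mol/L.
Concentrations: [V] = 2.91 − 2.91X; [S] = 5.82X.
Kc = [S]^2 / ([V]).
Solving Kc = 0.52 for X ∈ (0,1): X = 0.190.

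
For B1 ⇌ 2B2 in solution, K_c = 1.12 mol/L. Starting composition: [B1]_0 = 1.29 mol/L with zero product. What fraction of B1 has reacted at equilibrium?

Let X = conversion of B1; extent ξ = 1.29·X mol/L.
Concentrations: [B1] = 1.29 − 1.29X; [B2] = 2.58X.
K_c = [B2]^2 / ([B1]).
Solving K_c = 1.12 for X ∈ (0,1): X = 0.370.

X = 0.370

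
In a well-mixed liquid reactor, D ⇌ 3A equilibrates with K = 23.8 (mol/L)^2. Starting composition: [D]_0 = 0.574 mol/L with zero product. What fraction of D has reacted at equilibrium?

Let X = conversion of D; extent ξ = 0.574·X mol/L.
Concentrations: [D] = 0.574 − 0.574X; [A] = 1.72X.
K = [A]^3 / ([D]).
Setting equal to 23.8 and solving for X on (0,1) gives X = 0.805.

X = 0.805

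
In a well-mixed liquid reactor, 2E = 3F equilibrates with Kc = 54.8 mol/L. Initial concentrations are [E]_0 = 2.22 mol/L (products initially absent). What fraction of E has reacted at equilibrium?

X = 0.757

Let X = conversion of E; extent ξ = 2.22X/2 mol/L.
Concentrations: [E] = 2.22 − 2.22X; [F] = 3.33X.
Kc = [F]^3 / ([E]^2).
Setting equal to 54.8 and solving for X on (0,1) gives X = 0.757.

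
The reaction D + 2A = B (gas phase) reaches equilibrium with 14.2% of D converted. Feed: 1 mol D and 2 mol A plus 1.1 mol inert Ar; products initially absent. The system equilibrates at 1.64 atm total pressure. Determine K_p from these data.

K_p = 0.304 atm^-2

Basis: 1 mol D initially; let X = conversion of D. Extent ξ = X.
Moles: n_D = 1 − X; n_A = 2 − 2X; n_B = X; n_I = 1.1 (inert).
n_T = Σnᵢ = 4.1 − 2X.
At X = 0.142: n_D = 0.858, n_A = 1.72, n_B = 0.142, n_T = 3.82.
p_i = (n_i/n_T)·P. K_p = p_B / (p_D p_A^2) = 0.304 atm^-2.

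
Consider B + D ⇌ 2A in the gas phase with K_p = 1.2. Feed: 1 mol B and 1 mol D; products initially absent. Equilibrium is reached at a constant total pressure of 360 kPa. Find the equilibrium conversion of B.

X = 0.354

Basis: 1 mol B initially; let X = conversion of B. Extent ξ = X.
Mole table: n_B = 1 − X; n_D = 1 − X; n_A = 2X.
Since Δν = 0, n_T = 2 throughout.
Mole fractions y_i = n_i/n_T; K_p = p_A^2 / (p_B p_D) with p_i = y_i·P.
Equating to 1.2 and solving on 0 < X < 1: X = 0.354.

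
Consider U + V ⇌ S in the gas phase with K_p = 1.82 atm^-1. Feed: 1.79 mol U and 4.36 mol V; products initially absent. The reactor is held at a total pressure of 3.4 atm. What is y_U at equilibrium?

y_U = 0.078

Take 1.79 mol U as basis and let X be its fractional conversion, so ξ = 1.79X.
At extent ξ: n_U = 1.79 − 1.79X; n_V = 4.36 − 1.79X; n_S = 1.79X.
Summing: n_T = 6.15 − 1.79X.
With p_i = (n_i/n_T)P, K_p = p_S / (p_U p_V).
Setting this equal to 1.82 atm^-1 and taking the physical root (0 < X < 1) gives X = 0.794.
Then n_U = 0.369, n_T = 4.73, so y_U = 0.078.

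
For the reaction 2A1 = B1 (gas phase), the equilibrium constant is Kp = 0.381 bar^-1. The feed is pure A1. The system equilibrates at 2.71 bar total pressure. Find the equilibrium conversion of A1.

Take 1 mol A1 as basis and let X be its fractional conversion, so ξ = 0.5X.
Mole table: n_A1 = 1 − X; n_B1 = 0.5X.
n_T = Σnᵢ = 1 − 0.5X.
y_i = n_i/n_T, p_i = y_i·P. Kp = p_B1 / (p_A1^2).
This yields a degree-2 equation in X; solving on (0,1), X = 0.558.

X = 0.558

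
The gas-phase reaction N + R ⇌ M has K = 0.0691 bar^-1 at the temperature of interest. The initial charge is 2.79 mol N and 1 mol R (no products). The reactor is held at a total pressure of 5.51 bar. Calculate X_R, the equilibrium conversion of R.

X = 0.215

Basis: 1 mol R initially; let X = conversion of R. Extent ξ = X.
Moles: n_N = 2.79 − X; n_R = 1 − X; n_M = X.
Summing: n_T = 3.79 − X.
y_i = n_i/n_T, p_i = y_i·P. K = p_M / (p_N p_R).
Setting this equal to 0.0691 bar^-1 and taking the physical root (0 < X < 1) gives X = 0.215.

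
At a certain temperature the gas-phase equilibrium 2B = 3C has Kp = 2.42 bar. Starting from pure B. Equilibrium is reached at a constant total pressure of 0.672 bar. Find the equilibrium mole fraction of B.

y_B = 0.305

Basis: 1 mol B initially; let X = conversion of B. Extent ξ = 0.5X.
At extent ξ: n_B = 1 − X; n_C = 1.5X.
Summing: n_T = 1 + 0.5X.
Mole fractions y_i = n_i/n_T; Kp = p_C^3 / (p_B^2) with p_i = y_i·P.
Setting this equal to 2.42 bar and taking the physical root (0 < X < 1) gives X = 0.603.
Then n_B = 0.397, n_T = 1.3, so y_B = 0.305.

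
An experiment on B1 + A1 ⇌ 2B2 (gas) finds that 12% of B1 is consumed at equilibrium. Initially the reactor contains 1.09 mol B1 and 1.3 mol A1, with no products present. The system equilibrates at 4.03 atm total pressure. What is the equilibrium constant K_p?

Basis: 1.09 mol B1 initially; let X = conversion of B1. Extent ξ = 1.09X.
Mole table: n_B1 = 1.09 − 1.09X; n_A1 = 1.3 − 1.09X; n_B2 = 2.18X.
Total moles n_T = 2.39 (Δν = 0, constant).
At X = 0.12: n_B1 = 0.959, n_A1 = 1.17, n_B2 = 0.262, n_T = 2.39.
p_i = (n_i/n_T)·P. K_p = p_B2^2 / (p_B1 p_A1) = 0.061.

K_p = 0.061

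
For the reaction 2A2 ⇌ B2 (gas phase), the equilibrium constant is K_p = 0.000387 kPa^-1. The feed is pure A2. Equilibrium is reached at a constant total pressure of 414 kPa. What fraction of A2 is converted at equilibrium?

Take 1 mol A2 as basis and let X be its fractional conversion, so ξ = 0.5X.
Species balance: n_A2 = 1 − X; n_B2 = 0.5X.
n_T = Σnᵢ = 1 − 0.5X.
y_i = n_i/n_T, p_i = y_i·P. K_p = p_B2 / (p_A2^2).
This yields a degree-2 equation in X; solving on (0,1), X = 0.219.

X = 0.219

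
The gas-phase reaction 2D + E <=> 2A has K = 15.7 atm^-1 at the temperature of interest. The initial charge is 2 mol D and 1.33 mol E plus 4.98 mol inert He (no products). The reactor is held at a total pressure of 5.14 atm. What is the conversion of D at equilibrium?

X = 0.718

Let X = conversion of D (basis 2 mol D); extent of reaction ξ = X.
Moles: n_D = 2 − 2X; n_E = 1.33 − X; n_A = 2X; n_I = 4.98 (inert).
Total moles n_T = 8.31 − X.
Mole fractions y_i = n_i/n_T; K = p_A^2 / (p_D^2 p_E) with p_i = y_i·P.
Substituting and setting equal to 15.7 atm^-1 gives a polynomial in X; the root in (0,1) is X = 0.718.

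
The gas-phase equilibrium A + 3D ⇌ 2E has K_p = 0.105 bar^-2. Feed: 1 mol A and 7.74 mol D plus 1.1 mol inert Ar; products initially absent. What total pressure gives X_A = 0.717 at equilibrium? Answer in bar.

Basis: 1 mol A initially; let X = conversion of A. Extent ξ = X.
At extent ξ: n_A = 1 − X; n_D = 7.74 − 3X; n_E = 2X; n_I = 1.1 (inert).
Summing: n_T = 9.84 − 2X.
K_p = p_E^2 / (p_A p_D^3) with p_i = (n_i/n_T)·P.
At X = 0.717: the mole-fraction product g(X) = Π y_i^ν_i = 2.941. Since K_p = g(X)·P^{-2}, P = (g/K_p)^(1/2) = (2.941/0.105)^(1/2) = 5.29 bar.

P = 5.29 bar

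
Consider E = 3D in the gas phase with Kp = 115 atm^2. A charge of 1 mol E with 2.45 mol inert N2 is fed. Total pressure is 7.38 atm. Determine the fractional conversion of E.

Let X = conversion of E (basis 1 mol E); extent of reaction ξ = X.
Moles: n_E = 1 − X; n_D = 3X; n_I = 2.45 (inert).
Summing: n_T = 3.45 + 2X.
y_i = n_i/n_T, p_i = y_i·P. Kp = p_D^3 / (p_E).
Substituting and setting equal to 115 atm^2 gives a polynomial in X; the root in (0,1) is X = 0.767.

X = 0.767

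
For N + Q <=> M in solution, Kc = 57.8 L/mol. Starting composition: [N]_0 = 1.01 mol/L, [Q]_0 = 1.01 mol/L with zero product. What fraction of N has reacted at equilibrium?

X = 0.877

Let X = conversion of N; extent ξ = 1.01·X mol/L.
Concentrations: [N] = 1.01 − 1.01X; [Q] = 1.01 − 1.01X; [M] = 1.01X.
Kc = [M] / ([N] [Q]).
Equating to 57.8 L/mol: the physical root is X = 0.877.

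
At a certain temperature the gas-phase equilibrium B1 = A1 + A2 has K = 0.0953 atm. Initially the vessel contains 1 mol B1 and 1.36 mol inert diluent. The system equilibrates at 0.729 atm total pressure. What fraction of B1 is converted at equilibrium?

X = 0.450

Take 1 mol B1 as basis and let X be its fractional conversion, so ξ = X.
At extent ξ: n_B1 = 1 − X; n_A1 = X; n_A2 = X; n_I = 1.36 (inert).
Summing: n_T = 2.36 + X.
With p_i = (n_i/n_T)P, K = p_A1 p_A2 / (p_B1).
Setting this equal to 0.0953 atm and taking the physical root (0 < X < 1) gives X = 0.450.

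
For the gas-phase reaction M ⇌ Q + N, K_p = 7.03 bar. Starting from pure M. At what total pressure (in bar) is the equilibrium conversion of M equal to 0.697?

Take 1 mol M as basis and let X be its fractional conversion, so ξ = X.
Moles: n_M = 1 − X; n_Q = X; n_N = X.
Total moles n_T = 1 + X.
K_p = p_Q p_N / (p_M) with p_i = (n_i/n_T)·P.
At X = 0.697: the mole-fraction product g(X) = Π y_i^ν_i = 0.9448. Since K_p = g(X)·P^{1}, P = (K_p/g)^(1/1) = (7.03/0.9448)^(1/1) = 7.44 bar.

P = 7.44 bar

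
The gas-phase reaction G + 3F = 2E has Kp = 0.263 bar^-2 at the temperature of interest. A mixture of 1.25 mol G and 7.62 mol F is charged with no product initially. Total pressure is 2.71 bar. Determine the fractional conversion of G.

Basis: 1.25 mol G initially; let X = conversion of G. Extent ξ = 1.25X.
Species balance: n_G = 1.25 − 1.25X; n_F = 7.62 − 3.75X; n_E = 2.5X.
Total moles n_T = 8.87 − 2.5X.
y_i = n_i/n_T, p_i = y_i·P. Kp = p_E^2 / (p_G p_F^3).
Setting this equal to 0.263 bar^-2 and taking the physical root (0 < X < 1) gives X = 0.628.

X = 0.628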